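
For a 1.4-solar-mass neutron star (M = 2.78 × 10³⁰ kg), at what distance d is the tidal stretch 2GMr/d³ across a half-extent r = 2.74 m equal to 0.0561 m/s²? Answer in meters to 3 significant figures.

2GMr/d³ = a_tidal  ⇒  d = (2GMr / a_tidal)^(1/3)
d = (2 × 6.674×10⁻¹¹ × (2.78 × 10³⁰) × (2.74) / (0.0561))^(1/3)
  = 2.63 × 10⁷ m

2.63 × 10⁷ m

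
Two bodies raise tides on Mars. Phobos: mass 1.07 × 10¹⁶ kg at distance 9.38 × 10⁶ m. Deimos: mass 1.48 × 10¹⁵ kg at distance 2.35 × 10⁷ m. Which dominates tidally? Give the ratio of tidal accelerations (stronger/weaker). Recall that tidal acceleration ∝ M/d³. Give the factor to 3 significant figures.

Phobos, by a factor of ≈ 114

Compare M/d³ for the two perturbers:
Phobos: (1.07 × 10¹⁶) / (9.38 × 10⁶)³ = 1.297 × 10⁻⁵
Deimos: (1.48 × 10¹⁵) / (2.35 × 10⁷)³ = 1.140 × 10⁻⁷
Ratio (larger/smaller) = 114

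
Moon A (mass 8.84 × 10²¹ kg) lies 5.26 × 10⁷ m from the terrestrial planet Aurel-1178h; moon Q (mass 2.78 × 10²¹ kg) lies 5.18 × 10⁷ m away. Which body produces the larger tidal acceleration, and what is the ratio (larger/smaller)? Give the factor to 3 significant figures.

Moon A, by a factor of ≈ 3.04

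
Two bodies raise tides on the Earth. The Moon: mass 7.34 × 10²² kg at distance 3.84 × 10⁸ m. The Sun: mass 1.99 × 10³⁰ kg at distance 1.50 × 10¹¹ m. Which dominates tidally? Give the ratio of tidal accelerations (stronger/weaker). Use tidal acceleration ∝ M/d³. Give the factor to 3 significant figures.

The Moon, by a factor of ≈ 2.20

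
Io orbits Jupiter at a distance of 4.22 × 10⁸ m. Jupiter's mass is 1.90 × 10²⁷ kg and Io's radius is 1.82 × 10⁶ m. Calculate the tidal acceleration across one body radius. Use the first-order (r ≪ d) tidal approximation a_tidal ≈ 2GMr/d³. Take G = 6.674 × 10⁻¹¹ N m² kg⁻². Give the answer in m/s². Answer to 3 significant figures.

6.14 × 10⁻³ m/s²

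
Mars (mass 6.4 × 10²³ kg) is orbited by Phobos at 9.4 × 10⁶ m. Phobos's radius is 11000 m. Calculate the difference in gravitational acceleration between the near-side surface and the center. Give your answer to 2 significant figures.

1.1 × 10⁻³ m/s²

Δg = 2GMr/d³
   = 2 × (6.674 × 10⁻¹¹) × (6.4 × 10²³) × (11000) / (9.4 × 10⁶)³
   = 1.1 × 10⁻³ m/s²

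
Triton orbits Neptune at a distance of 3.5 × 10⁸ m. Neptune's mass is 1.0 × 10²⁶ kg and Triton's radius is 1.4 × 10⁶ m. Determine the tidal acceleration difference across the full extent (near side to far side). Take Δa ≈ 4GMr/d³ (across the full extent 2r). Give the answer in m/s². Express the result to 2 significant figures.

a_tidal = 4GMr/d³
        = 4 × (6.674 × 10⁻¹¹) × (1.0 × 10²⁶) × (1.4 × 10⁶) / (3.5 × 10⁸)³
        = 8.7 × 10⁻⁴ m/s²

8.7 × 10⁻⁴ m/s²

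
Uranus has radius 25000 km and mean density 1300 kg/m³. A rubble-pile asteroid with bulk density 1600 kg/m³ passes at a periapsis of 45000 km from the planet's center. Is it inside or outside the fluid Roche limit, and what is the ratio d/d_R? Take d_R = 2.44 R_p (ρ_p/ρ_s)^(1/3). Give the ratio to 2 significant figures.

d_R = 2.44 × (25000 km) × (1300/1600)^(1/3) = 56920 km
d/d_R = (45000) / (56920) = 0.79
Since d/d_R < 1, the body is inside the Roche limit.

inside; d/d_R ≈ 0.79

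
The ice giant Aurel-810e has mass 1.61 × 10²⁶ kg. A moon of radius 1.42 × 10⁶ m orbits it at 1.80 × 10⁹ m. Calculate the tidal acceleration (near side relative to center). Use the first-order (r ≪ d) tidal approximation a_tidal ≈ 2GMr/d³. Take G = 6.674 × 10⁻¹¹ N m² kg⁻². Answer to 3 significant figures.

Δa = 2GMr/d³
   = 2 × (6.674 × 10⁻¹¹) × (1.61 × 10²⁶) × (1.42 × 10⁶) / (1.80 × 10⁹)³
   = 5.23 × 10⁻⁶ m/s²

5.23 × 10⁻⁶ m/s²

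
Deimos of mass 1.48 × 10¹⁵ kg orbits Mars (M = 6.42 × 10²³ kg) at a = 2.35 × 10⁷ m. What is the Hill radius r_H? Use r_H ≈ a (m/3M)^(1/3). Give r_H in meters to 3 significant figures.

r_H ≈ a (m/3M)^(1/3)
    = (2.35 × 10⁷) × (1.48 × 10¹⁵ / (3 × 6.42 × 10²³))^(1/3)
    = 2.15 × 10⁴ m

2.15 × 10⁴ m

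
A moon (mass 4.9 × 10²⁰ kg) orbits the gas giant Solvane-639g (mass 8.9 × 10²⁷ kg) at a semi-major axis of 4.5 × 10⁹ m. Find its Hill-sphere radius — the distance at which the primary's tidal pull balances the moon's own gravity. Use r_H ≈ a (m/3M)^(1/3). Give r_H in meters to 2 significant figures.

1.2 × 10⁷ m

r_H ≈ a (m/3M)^(1/3)
    = (4.5 × 10⁹) × (4.9 × 10²⁰ / (3 × 8.9 × 10²⁷))^(1/3)
    = 1.2 × 10⁷ m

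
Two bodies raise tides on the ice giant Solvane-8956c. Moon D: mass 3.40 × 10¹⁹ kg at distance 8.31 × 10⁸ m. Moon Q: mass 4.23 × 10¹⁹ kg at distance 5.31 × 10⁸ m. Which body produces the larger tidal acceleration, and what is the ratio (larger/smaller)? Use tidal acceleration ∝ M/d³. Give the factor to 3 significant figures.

Compare M/d³ for the two perturbers:
Moon D: (3.40 × 10¹⁹) / (8.31 × 10⁸)³ = 5.925 × 10⁻⁸
Moon Q: (4.23 × 10¹⁹) / (5.31 × 10⁸)³ = 2.825 × 10⁻⁷
Ratio (larger/smaller) = 4.77

Moon Q, by a factor of ≈ 4.77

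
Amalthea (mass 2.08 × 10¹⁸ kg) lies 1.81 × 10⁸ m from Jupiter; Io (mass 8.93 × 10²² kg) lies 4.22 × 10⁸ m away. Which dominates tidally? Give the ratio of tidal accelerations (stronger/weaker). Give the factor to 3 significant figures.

Io, by a factor of ≈ 3390

The tide-raising term goes as M/d³ (the gradient of a 1/d² field).
Amalthea: (2.08 × 10¹⁸) / (1.81 × 10⁸)³ = 3.508 × 10⁻⁷
Io: (8.93 × 10²²) / (4.22 × 10⁸)³ = 1.188 × 10⁻³
Ratio (larger/smaller) = 3390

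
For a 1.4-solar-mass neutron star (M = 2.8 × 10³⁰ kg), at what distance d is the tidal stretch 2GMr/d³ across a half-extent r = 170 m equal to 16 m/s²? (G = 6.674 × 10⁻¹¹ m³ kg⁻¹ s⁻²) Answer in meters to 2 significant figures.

1.6 × 10⁷ m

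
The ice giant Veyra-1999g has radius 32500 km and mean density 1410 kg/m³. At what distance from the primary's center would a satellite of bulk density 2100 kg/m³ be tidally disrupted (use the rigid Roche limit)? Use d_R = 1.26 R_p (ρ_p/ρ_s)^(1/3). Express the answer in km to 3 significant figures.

d_R = 1.26 × 32500 km × (1410/2100)^(1/3)
    = 35900 km

35900 km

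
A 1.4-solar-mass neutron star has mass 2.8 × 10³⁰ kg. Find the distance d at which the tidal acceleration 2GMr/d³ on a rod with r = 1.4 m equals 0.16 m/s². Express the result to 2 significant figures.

2GMr/d³ = a_tidal  ⇒  d = (2GMr / a_tidal)^(1/3)
d = (2 × 6.674×10⁻¹¹ × (2.8 × 10³⁰) × (1.4) / (0.16))^(1/3)
  = 1.5 × 10⁷ m

1.5 × 10⁷ m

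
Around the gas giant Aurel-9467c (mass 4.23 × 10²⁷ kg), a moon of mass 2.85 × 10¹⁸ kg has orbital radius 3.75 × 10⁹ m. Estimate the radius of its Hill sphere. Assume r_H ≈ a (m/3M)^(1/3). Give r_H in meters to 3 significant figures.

r_H ≈ a (m/3M)^(1/3)
    = (3.75 × 10⁹) × (2.85 × 10¹⁸ / (3 × 4.23 × 10²⁷))^(1/3)
    = 2.28 × 10⁶ m

2.28 × 10⁶ m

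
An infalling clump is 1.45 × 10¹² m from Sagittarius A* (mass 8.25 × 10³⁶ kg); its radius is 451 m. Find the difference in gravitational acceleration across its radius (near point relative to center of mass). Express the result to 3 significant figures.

Since r ≪ d, expand the inverse-square field across one radius to get the leading 2GMr/d³ term.
Δg = 2GMr/d³
   = 2 × (6.674 × 10⁻¹¹) × (8.25 × 10³⁶) × (451) / (1.45 × 10¹²)³
   = 1.63 × 10⁻⁷ m/s²

1.63 × 10⁻⁷ m/s²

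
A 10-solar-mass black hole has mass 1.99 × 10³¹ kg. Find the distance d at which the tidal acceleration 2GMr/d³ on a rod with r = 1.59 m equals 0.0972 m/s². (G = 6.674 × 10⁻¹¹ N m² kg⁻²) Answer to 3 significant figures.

3.52 × 10⁷ m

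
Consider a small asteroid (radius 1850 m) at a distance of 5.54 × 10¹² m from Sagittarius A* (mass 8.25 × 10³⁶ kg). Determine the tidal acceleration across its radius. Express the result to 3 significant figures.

Δg = 2GMr/d³
   = 2 × (6.674 × 10⁻¹¹) × (8.25 × 10³⁶) × (1850) / (5.54 × 10¹²)³
   = 1.20 × 10⁻⁸ m/s²

1.20 × 10⁻⁸ m/s²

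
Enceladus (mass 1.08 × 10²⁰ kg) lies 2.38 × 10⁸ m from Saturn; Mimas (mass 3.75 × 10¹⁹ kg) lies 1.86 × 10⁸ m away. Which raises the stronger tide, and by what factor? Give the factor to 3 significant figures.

Enceladus, by a factor of ≈ 1.37

Tidal stretch scales as M/d³; compute that for each body.
Enceladus: (1.08 × 10²⁰) / (2.38 × 10⁸)³ = 8.011 × 10⁻⁶
Mimas: (3.75 × 10¹⁹) / (1.86 × 10⁸)³ = 5.828 × 10⁻⁶
Ratio (larger/smaller) = 1.37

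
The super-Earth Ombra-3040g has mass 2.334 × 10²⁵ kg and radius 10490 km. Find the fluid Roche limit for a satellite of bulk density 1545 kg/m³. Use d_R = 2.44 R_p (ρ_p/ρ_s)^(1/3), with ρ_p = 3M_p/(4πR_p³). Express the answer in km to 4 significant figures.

ρ_p = 3M_p/(4πR_p³) = 3 × (2.334 × 10²⁵) / (4π × (1.049 × 10⁷ m)³) = 4827 kg/m³
d_R = 2.44 × 10490 km × (4827/1545)^(1/3)
    = 37420 km

37420 km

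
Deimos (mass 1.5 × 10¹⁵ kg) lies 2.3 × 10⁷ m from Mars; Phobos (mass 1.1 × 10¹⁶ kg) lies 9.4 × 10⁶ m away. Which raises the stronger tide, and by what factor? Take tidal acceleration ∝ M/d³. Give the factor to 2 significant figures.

Phobos, by a factor of ≈ 110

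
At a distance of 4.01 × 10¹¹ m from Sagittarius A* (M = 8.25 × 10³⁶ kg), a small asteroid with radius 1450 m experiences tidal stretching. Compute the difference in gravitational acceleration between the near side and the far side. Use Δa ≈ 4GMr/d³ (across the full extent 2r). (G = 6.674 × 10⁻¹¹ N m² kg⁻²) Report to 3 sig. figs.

Differencing GM/(d−r)² and GM/(d+r)² to first order in r/d gives 4GMr/d³.
a_tidal = 4GMr/d³
        = 4 × (6.674 × 10⁻¹¹) × (8.25 × 10³⁶) × (1450) / (4.01 × 10¹¹)³
        = 4.95 × 10⁻⁵ m/s²

4.95 × 10⁻⁵ m/s²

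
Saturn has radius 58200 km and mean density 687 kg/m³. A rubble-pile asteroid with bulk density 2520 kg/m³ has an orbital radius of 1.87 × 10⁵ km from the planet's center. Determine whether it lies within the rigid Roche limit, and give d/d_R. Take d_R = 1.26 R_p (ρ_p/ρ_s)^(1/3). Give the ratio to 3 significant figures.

d_R = 1.26 × (58200 km) × (687/2520)^(1/3) = 47550 km
d/d_R = (1.87 × 10⁵) / (47550) = 3.93
Since d/d_R > 1, the body is outside the Roche limit.

outside; d/d_R ≈ 3.93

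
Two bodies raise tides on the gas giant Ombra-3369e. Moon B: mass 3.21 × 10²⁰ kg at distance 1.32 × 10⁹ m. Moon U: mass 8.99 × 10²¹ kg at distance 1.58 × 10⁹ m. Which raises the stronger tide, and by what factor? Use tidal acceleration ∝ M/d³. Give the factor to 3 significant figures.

Tidal stretch scales as M/d³; compute that for each body.
Moon B: (3.21 × 10²⁰) / (1.32 × 10⁹)³ = 1.396 × 10⁻⁷
Moon U: (8.99 × 10²¹) / (1.58 × 10⁹)³ = 2.279 × 10⁻⁶
Ratio (larger/smaller) = 16.3

Moon U, by a factor of ≈ 16.3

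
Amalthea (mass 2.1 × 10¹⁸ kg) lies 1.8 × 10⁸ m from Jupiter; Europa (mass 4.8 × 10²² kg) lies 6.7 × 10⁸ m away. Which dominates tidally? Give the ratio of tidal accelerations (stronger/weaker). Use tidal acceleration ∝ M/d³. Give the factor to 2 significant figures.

Compare M/d³ for the two perturbers:
Amalthea: (2.1 × 10¹⁸) / (1.8 × 10⁸)³ = 3.601 × 10⁻⁷
Europa: (4.8 × 10²²) / (6.7 × 10⁸)³ = 1.596 × 10⁻⁴
Ratio (larger/smaller) = 440

Europa, by a factor of ≈ 440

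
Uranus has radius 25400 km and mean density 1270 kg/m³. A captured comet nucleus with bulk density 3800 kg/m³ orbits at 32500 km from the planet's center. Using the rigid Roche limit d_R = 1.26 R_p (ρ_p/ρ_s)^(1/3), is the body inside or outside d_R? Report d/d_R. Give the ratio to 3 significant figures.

d_R = 1.26 × (25400 km) × (1270/3800)^(1/3) = 22210 km
d/d_R = (32500) / (22210) = 1.46
Since d/d_R > 1, the body is outside the Roche limit.

outside; d/d_R ≈ 1.46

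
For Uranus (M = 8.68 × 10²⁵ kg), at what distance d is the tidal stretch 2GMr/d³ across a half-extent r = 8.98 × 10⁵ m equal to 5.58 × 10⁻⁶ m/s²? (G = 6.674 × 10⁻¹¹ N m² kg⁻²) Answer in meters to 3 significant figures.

2GMr/d³ = a_tidal  ⇒  d = (2GMr / a_tidal)^(1/3)
d = (2 × 6.674×10⁻¹¹ × (8.68 × 10²⁵) × (8.98 × 10⁵) / (5.58 × 10⁻⁶))^(1/3)
  = 1.23 × 10⁹ m

1.23 × 10⁹ m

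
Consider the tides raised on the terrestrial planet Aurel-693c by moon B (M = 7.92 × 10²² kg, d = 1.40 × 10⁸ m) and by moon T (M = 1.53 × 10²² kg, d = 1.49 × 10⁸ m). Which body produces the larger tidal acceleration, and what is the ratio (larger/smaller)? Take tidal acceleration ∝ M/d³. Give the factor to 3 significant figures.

The tide-raising term goes as M/d³ (the gradient of a 1/d² field).
Moon B: (7.92 × 10²²) / (1.40 × 10⁸)³ = 2.886 × 10⁻²
Moon T: (1.53 × 10²²) / (1.49 × 10⁸)³ = 4.625 × 10⁻³
Ratio (larger/smaller) = 6.24

Moon B, by a factor of ≈ 6.24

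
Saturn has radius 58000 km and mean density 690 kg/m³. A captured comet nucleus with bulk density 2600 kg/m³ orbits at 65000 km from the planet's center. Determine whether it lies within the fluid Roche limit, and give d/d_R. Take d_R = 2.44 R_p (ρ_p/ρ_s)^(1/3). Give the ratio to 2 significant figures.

d_R = 2.44 × (58000 km) × (690/2600)^(1/3) = 90940 km
d/d_R = (65000) / (90940) = 0.71
Since d/d_R < 1, the body is inside the Roche limit.

inside; d/d_R ≈ 0.71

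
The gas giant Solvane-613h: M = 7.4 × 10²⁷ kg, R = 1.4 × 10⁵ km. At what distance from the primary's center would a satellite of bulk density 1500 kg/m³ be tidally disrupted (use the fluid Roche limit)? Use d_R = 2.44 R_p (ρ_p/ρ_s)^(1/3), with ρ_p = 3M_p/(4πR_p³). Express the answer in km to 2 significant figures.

ρ_p = 3M_p/(4πR_p³) = 3 × (7.4 × 10²⁷) / (4π × (1.4 × 10⁸ m)³) = 640 kg/m³
d_R = 2.44 × 1.4 × 10⁵ km × (640/1500)^(1/3)
    = 2.6 × 10⁵ km

2.6 × 10⁵ km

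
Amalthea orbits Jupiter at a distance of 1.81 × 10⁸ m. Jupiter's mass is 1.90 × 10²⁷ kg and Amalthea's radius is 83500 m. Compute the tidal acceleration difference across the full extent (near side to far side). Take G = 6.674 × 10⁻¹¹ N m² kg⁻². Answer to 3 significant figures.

7.14 × 10⁻³ m/s²

Near-to-far spans 2r, so the tidal difference is twice the near-to-center value: 4GMr/d³.
Δa = 4GMr/d³
   = 4 × (6.674 × 10⁻¹¹) × (1.90 × 10²⁷) × (83500) / (1.81 × 10⁸)³
   = 7.14 × 10⁻³ m/s²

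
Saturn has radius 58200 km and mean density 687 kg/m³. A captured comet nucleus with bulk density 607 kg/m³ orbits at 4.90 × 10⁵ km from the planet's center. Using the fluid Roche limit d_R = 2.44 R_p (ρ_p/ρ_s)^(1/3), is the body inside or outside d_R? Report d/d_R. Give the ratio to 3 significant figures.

d_R = 2.44 × (58200 km) × (687/607)^(1/3) = 1.480 × 10⁵ km
d/d_R = (4.90 × 10⁵) / (1.480 × 10⁵) = 3.31
Since d/d_R > 1, the body is outside the Roche limit.

outside; d/d_R ≈ 3.31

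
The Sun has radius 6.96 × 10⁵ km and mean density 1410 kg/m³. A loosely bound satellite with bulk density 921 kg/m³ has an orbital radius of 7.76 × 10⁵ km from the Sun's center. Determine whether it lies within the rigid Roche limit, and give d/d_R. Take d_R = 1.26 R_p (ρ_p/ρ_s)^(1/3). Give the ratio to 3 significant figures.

d_R = 1.26 × (6.96 × 10⁵ km) × (1410/921)^(1/3) = 1.011 × 10⁶ km
d/d_R = (7.76 × 10⁵) / (1.011 × 10⁶) = 0.768
Since d/d_R < 1, the body is inside the Roche limit.

inside; d/d_R ≈ 0.768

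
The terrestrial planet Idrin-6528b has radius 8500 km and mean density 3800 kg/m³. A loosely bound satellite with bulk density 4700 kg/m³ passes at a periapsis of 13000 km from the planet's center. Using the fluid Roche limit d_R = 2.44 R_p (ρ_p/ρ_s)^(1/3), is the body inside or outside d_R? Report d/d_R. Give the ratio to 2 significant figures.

inside; d/d_R ≈ 0.67

d_R = 2.44 × (8500 km) × (3800/4700)^(1/3) = 19320 km
d/d_R = (13000) / (19320) = 0.67
Since d/d_R < 1, the body is inside the Roche limit.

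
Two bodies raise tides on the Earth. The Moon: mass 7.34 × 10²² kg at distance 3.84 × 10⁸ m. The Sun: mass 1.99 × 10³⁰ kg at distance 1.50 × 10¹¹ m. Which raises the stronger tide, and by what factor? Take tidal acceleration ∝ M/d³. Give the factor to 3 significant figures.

The Moon, by a factor of ≈ 2.20

The tide-raising term goes as M/d³ (the gradient of a 1/d² field).
The Moon: (7.34 × 10²²) / (3.84 × 10⁸)³ = 1.296 × 10⁻³
The Sun: (1.99 × 10³⁰) / (1.50 × 10¹¹)³ = 5.896 × 10⁻⁴
Ratio (larger/smaller) = 2.20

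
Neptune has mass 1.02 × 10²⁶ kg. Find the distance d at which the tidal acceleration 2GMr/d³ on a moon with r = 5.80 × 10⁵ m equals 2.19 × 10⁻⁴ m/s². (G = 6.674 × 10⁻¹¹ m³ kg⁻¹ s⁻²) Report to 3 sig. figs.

3.30 × 10⁸ m

2GMr/d³ = a_tidal  ⇒  d = (2GMr / a_tidal)^(1/3)
d = (2 × 6.674×10⁻¹¹ × (1.02 × 10²⁶) × (5.80 × 10⁵) / (2.19 × 10⁻⁴))^(1/3)
  = 3.30 × 10⁸ m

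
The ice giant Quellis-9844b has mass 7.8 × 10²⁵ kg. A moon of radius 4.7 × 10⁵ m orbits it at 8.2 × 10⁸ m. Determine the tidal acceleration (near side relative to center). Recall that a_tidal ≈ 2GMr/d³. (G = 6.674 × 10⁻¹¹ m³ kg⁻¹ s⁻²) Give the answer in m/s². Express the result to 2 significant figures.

a_tidal = 2GMr/d³
        = 2 × (6.674 × 10⁻¹¹) × (7.8 × 10²⁵) × (4.7 × 10⁵) / (8.2 × 10⁸)³
        = 8.9 × 10⁻⁶ m/s²

8.9 × 10⁻⁶ m/s²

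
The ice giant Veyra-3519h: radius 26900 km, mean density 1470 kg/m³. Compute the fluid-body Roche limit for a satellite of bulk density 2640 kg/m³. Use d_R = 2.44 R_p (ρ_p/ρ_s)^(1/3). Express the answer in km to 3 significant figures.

d_R = 2.44 × 26900 km × (1470/2640)^(1/3)
    = 54000 km

54000 km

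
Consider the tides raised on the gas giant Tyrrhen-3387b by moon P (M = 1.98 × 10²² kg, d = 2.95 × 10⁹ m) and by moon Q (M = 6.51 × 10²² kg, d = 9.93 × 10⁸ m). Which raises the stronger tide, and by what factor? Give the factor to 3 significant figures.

Moon Q, by a factor of ≈ 86.2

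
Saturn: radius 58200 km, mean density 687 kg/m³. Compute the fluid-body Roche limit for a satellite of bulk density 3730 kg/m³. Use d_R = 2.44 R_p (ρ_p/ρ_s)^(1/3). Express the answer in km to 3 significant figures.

80800 km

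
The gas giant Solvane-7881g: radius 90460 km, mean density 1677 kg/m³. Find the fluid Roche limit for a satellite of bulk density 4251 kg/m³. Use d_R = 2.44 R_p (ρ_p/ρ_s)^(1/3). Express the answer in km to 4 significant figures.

d_R = 2.44 × 90460 km × (1677/4251)^(1/3)
    = 1.619 × 10⁵ km

1.619 × 10⁵ km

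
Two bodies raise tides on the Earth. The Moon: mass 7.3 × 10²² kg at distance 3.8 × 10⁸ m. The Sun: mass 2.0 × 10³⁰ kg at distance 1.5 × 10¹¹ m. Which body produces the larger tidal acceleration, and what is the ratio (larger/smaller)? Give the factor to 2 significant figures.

Tidal acceleration ∝ M/d³, so compare M/d³ for each.
The Moon: (7.3 × 10²²) / (3.8 × 10⁸)³ = 1.330 × 10⁻³
The Sun: (2.0 × 10³⁰) / (1.5 × 10¹¹)³ = 5.926 × 10⁻⁴
Ratio (larger/smaller) = 2.2

The Moon, by a factor of ≈ 2.2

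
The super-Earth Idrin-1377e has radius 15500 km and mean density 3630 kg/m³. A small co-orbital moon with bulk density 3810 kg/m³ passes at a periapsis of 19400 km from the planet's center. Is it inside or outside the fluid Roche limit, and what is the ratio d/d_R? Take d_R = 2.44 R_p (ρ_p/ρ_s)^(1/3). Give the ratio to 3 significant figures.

d_R = 2.44 × (15500 km) × (3630/3810)^(1/3) = 37210 km
d/d_R = (19400) / (37210) = 0.521
Since d/d_R < 1, the body is inside the Roche limit.

inside; d/d_R ≈ 0.521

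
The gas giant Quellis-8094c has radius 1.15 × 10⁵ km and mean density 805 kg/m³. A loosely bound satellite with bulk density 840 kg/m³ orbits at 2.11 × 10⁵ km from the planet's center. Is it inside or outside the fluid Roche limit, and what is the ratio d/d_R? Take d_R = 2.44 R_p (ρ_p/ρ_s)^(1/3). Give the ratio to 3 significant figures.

inside; d/d_R ≈ 0.763

d_R = 2.44 × (1.15 × 10⁵ km) × (805/840)^(1/3) = 2.766 × 10⁵ km
d/d_R = (2.11 × 10⁵) / (2.766 × 10⁵) = 0.763
Since d/d_R < 1, the body is inside the Roche limit.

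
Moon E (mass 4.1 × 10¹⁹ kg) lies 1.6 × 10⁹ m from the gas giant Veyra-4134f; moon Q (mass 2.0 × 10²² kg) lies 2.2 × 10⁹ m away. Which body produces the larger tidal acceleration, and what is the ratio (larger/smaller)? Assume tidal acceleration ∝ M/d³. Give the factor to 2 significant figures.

Moon Q, by a factor of ≈ 190

Compare M/d³ for the two perturbers:
Moon E: (4.1 × 10¹⁹) / (1.6 × 10⁹)³ = 1.001 × 10⁻⁸
Moon Q: (2.0 × 10²²) / (2.2 × 10⁹)³ = 1.878 × 10⁻⁶
Ratio (larger/smaller) = 190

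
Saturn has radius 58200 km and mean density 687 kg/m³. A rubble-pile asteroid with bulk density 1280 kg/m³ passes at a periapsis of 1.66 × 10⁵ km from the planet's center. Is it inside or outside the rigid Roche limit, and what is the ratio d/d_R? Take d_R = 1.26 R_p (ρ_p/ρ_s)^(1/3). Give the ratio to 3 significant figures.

d_R = 1.26 × (58200 km) × (687/1280)^(1/3) = 59590 km
d/d_R = (1.66 × 10⁵) / (59590) = 2.79
Since d/d_R > 1, the body is outside the Roche limit.

outside; d/d_R ≈ 2.79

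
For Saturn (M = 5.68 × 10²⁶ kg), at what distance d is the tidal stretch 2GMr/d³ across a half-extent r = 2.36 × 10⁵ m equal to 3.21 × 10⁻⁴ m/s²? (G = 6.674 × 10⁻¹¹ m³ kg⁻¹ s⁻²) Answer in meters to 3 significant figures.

3.82 × 10⁸ m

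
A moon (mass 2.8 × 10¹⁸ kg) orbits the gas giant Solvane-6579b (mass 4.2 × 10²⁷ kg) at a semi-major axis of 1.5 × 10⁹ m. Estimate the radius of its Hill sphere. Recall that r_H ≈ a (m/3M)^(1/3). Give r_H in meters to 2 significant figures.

r_H ≈ a (m/3M)^(1/3)
    = (1.5 × 10⁹) × (2.8 × 10¹⁸ / (3 × 4.2 × 10²⁷))^(1/3)
    = 9.1 × 10⁵ m

9.1 × 10⁵ m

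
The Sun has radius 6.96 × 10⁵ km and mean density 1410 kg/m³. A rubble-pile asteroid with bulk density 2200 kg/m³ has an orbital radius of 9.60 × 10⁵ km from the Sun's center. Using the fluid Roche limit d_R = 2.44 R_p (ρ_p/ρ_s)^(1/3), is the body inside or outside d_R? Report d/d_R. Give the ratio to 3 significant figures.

inside; d/d_R ≈ 0.656

d_R = 2.44 × (6.96 × 10⁵ km) × (1410/2200)^(1/3) = 1.464 × 10⁶ km
d/d_R = (9.60 × 10⁵) / (1.464 × 10⁶) = 0.656
Since d/d_R < 1, the body is inside the Roche limit.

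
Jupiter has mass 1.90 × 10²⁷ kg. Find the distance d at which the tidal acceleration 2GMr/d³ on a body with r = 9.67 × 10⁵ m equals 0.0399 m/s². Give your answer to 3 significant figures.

1.83 × 10⁸ m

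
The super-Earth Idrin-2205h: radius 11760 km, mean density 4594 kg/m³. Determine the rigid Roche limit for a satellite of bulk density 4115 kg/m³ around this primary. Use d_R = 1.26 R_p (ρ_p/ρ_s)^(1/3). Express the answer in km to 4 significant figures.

d_R = 1.26 × 11760 km × (4594/4115)^(1/3)
    = 15370 km

15370 km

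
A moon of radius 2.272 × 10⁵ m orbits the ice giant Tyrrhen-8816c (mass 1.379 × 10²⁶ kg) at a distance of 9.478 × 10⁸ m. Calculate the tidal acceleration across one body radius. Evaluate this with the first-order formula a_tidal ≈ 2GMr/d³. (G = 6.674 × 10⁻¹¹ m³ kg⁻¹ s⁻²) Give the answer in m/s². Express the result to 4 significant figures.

The tidal stretch is the gradient of GM/d² times the body's extent r, hence the 1/d³ dependence.
Δa = 2GMr/d³
   = 2 × (6.674 × 10⁻¹¹) × (1.379 × 10²⁶) × (2.272 × 10⁵) / (9.478 × 10⁸)³
   = 4.912 × 10⁻⁶ m/s²

4.912 × 10⁻⁶ m/s²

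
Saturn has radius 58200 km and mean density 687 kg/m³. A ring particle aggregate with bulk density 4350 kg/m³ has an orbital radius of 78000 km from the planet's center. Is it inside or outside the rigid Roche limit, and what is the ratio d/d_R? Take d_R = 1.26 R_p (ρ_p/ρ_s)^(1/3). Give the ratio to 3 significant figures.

d_R = 1.26 × (58200 km) × (687/4350)^(1/3) = 39640 km
d/d_R = (78000) / (39640) = 1.97
Since d/d_R > 1, the body is outside the Roche limit.

outside; d/d_R ≈ 1.97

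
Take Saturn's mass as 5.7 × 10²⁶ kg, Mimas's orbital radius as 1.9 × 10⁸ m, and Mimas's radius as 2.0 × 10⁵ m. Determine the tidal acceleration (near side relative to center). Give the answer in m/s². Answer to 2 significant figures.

2.2 × 10⁻³ m/s²

Δg = 2GMr/d³
   = 2 × (6.674 × 10⁻¹¹) × (5.7 × 10²⁶) × (2.0 × 10⁵) / (1.9 × 10⁸)³
   = 2.2 × 10⁻³ m/s²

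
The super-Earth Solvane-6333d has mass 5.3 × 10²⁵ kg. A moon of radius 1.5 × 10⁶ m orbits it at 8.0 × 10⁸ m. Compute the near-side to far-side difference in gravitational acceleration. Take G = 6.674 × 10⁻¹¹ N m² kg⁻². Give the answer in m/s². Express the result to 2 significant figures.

Δa = 4GMr/d³
   = 4 × (6.674 × 10⁻¹¹) × (5.3 × 10²⁵) × (1.5 × 10⁶) / (8.0 × 10⁸)³
   = 4.1 × 10⁻⁵ m/s²

4.1 × 10⁻⁵ m/s²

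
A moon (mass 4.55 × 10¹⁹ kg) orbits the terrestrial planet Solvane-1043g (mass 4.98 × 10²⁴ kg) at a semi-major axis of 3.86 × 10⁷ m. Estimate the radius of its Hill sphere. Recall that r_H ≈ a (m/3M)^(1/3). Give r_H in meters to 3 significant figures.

5.60 × 10⁵ m

r_H ≈ a (m/3M)^(1/3)
    = (3.86 × 10⁷) × (4.55 × 10¹⁹ / (3 × 4.98 × 10²⁴))^(1/3)
    = 5.60 × 10⁵ m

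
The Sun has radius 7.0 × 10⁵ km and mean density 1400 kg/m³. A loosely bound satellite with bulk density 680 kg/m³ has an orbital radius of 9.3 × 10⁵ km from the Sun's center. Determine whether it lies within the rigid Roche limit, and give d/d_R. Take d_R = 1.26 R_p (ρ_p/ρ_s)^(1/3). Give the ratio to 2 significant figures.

d_R = 1.26 × (7.0 × 10⁵ km) × (1400/680)^(1/3) = 1.122 × 10⁶ km
d/d_R = (9.3 × 10⁵) / (1.122 × 10⁶) = 0.83
Since d/d_R < 1, the body is inside the Roche limit.

inside; d/d_R ≈ 0.83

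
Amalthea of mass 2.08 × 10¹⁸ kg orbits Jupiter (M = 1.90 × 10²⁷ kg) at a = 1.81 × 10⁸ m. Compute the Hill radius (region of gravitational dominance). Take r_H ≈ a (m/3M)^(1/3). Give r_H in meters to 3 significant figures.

r_H ≈ a (m/3M)^(1/3)
    = (1.81 × 10⁸) × (2.08 × 10¹⁸ / (3 × 1.90 × 10²⁷))^(1/3)
    = 1.29 × 10⁵ m

1.29 × 10⁵ m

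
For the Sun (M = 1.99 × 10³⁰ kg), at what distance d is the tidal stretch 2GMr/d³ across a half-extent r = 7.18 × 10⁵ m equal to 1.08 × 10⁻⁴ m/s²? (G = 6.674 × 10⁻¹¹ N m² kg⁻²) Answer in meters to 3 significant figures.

2GMr/d³ = a_tidal  ⇒  d = (2GMr / a_tidal)^(1/3)
d = (2 × 6.674×10⁻¹¹ × (1.99 × 10³⁰) × (7.18 × 10⁵) / (1.08 × 10⁻⁴))^(1/3)
  = 1.21 × 10¹⁰ m

1.21 × 10¹⁰ m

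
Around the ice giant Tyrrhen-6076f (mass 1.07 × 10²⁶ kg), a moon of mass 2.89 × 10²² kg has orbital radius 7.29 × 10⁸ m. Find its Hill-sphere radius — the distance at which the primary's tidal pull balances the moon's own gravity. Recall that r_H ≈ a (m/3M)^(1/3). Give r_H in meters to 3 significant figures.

3.27 × 10⁷ m

r_H ≈ a (m/3M)^(1/3)
    = (7.29 × 10⁸) × (2.89 × 10²² / (3 × 1.07 × 10²⁶))^(1/3)
    = 3.27 × 10⁷ m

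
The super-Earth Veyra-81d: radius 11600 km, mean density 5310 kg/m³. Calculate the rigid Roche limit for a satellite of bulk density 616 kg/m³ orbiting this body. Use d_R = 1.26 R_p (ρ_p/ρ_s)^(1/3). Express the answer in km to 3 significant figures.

d_R = 1.26 × 11600 km × (5310/616)^(1/3)
    = 30000 km

30000 km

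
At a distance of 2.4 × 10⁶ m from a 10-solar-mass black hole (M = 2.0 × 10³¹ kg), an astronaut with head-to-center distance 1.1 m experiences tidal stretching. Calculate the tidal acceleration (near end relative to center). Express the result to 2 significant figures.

2.1 × 10² m/s²

The tidal stretch is the gradient of GM/d² times the body's extent r, hence the 1/d³ dependence.
Δg = 2GMr/d³
   = 2 × (6.674 × 10⁻¹¹) × (2.0 × 10³¹) × (1.1) / (2.4 × 10⁶)³
   = 2.1 × 10² m/s²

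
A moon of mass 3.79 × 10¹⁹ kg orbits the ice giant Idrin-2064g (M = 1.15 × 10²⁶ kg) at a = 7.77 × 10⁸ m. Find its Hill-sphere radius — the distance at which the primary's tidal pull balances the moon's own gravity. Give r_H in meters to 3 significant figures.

3.72 × 10⁶ m

r_H ≈ a (m/3M)^(1/3)
    = (7.77 × 10⁸) × (3.79 × 10¹⁹ / (3 × 1.15 × 10²⁶))^(1/3)
    = 3.72 × 10⁶ m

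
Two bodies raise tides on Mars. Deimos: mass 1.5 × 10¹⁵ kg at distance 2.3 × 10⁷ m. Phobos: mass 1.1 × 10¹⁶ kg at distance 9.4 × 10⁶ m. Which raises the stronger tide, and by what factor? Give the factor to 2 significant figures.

The tide-raising term goes as M/d³ (the gradient of a 1/d² field).
Deimos: (1.5 × 10¹⁵) / (2.3 × 10⁷)³ = 1.233 × 10⁻⁷
Phobos: (1.1 × 10¹⁶) / (9.4 × 10⁶)³ = 1.324 × 10⁻⁵
Ratio (larger/smaller) = 110

Phobos, by a factor of ≈ 110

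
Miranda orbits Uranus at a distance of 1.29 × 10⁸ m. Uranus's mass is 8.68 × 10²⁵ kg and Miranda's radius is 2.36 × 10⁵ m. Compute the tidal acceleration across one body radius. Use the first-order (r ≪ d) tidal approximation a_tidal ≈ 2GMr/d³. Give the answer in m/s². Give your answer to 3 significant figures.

1.27 × 10⁻³ m/s²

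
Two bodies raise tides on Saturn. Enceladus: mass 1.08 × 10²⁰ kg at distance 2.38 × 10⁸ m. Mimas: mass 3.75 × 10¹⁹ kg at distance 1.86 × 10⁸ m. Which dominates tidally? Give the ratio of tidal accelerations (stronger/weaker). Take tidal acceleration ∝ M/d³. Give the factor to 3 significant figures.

Enceladus, by a factor of ≈ 1.37

Compare M/d³ for the two perturbers:
Enceladus: (1.08 × 10²⁰) / (2.38 × 10⁸)³ = 8.011 × 10⁻⁶
Mimas: (3.75 × 10¹⁹) / (1.86 × 10⁸)³ = 5.828 × 10⁻⁶
Ratio (larger/smaller) = 1.37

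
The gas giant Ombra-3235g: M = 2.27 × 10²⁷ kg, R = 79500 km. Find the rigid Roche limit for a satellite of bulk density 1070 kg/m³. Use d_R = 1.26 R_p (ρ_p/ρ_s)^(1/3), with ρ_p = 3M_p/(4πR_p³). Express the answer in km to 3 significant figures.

1.00 × 10⁵ km

ρ_p = 3M_p/(4πR_p³) = 3 × (2.27 × 10²⁷) / (4π × (7.95 × 10⁷ m)³) = 1080 kg/m³
d_R = 1.26 × 79500 km × (1080/1070)^(1/3)
    = 1.00 × 10⁵ km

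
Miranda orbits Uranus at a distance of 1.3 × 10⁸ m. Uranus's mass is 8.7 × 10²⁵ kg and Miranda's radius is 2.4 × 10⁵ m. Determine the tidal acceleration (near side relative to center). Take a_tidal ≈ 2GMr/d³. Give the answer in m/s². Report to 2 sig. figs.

1.3 × 10⁻³ m/s²

a_tidal = 2GMr/d³
        = 2 × (6.674 × 10⁻¹¹) × (8.7 × 10²⁵) × (2.4 × 10⁵) / (1.3 × 10⁸)³
        = 1.3 × 10⁻³ m/s²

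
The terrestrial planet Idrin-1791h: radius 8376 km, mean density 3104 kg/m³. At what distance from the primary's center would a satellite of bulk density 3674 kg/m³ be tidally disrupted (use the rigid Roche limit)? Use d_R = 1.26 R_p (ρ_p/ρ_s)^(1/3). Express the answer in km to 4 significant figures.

d_R = 1.26 × 8376 km × (3104/3674)^(1/3)
    = 9977 km

9977 km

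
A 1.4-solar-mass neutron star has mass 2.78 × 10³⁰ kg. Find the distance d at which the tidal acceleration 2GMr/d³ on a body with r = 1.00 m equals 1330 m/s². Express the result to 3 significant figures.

6.53 × 10⁵ m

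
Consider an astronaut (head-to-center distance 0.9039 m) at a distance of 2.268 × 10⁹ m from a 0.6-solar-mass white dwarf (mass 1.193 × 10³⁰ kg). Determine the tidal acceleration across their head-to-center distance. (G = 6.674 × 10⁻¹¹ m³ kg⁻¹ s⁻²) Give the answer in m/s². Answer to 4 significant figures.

1.234 × 10⁻⁸ m/s²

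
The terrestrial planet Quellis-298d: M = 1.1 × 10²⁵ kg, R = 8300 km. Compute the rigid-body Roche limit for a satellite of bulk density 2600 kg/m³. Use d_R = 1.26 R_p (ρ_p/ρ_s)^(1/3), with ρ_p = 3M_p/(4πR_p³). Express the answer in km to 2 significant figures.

ρ_p = 3M_p/(4πR_p³) = 3 × (1.1 × 10²⁵) / (4π × (8.3 × 10⁶ m)³) = 4600 kg/m³
d_R = 1.26 × 8300 km × (4600/2600)^(1/3)
    = 13000 km

13000 km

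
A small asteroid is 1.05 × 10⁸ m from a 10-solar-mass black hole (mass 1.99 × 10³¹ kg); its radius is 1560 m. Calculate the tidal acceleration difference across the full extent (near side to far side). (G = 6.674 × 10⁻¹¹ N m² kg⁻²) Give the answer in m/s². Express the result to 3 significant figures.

7.16 m/s²

Δg = 4GMr/d³
   = 4 × (6.674 × 10⁻¹¹) × (1.99 × 10³¹) × (1560) / (1.05 × 10⁸)³
   = 7.16 m/s²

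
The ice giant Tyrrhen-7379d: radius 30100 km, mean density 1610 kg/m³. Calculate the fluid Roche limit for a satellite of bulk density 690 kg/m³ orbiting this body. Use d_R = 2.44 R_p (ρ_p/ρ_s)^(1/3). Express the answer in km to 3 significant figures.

d_R = 2.44 × 30100 km × (1610/690)^(1/3)
    = 97400 km

97400 km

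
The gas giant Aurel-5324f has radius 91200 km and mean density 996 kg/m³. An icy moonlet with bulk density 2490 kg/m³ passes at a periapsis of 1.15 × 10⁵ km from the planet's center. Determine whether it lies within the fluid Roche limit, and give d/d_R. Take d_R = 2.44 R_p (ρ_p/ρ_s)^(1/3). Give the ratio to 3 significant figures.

inside; d/d_R ≈ 0.701

d_R = 2.44 × (91200 km) × (996/2490)^(1/3) = 1.640 × 10⁵ km
d/d_R = (1.15 × 10⁵) / (1.640 × 10⁵) = 0.701
Since d/d_R < 1, the body is inside the Roche limit.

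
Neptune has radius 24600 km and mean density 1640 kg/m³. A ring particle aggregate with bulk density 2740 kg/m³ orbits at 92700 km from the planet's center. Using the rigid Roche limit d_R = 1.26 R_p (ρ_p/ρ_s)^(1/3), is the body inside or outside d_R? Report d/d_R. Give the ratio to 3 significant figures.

d_R = 1.26 × (24600 km) × (1640/2740)^(1/3) = 26120 km
d/d_R = (92700) / (26120) = 3.55
Since d/d_R > 1, the body is outside the Roche limit.

outside; d/d_R ≈ 3.55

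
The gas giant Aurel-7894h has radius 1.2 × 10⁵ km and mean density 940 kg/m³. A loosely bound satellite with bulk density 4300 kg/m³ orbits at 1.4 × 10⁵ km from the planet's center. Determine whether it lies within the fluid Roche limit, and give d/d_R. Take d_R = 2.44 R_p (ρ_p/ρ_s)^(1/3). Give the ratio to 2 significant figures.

inside; d/d_R ≈ 0.79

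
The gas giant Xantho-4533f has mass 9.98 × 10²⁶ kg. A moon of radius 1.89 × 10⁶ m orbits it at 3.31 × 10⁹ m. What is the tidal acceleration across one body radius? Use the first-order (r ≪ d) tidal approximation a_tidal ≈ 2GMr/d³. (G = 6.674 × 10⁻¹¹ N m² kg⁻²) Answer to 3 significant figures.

Δg = 2GMr/d³
   = 2 × (6.674 × 10⁻¹¹) × (9.98 × 10²⁶) × (1.89 × 10⁶) / (3.31 × 10⁹)³
   = 6.94 × 10⁻⁶ m/s²

6.94 × 10⁻⁶ m/s²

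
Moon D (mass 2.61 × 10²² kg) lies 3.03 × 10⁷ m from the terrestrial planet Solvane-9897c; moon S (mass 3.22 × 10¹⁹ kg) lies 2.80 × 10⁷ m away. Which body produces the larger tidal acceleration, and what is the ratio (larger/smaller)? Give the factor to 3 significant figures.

Compare M/d³ for the two perturbers:
Moon D: (2.61 × 10²²) / (3.03 × 10⁷)³ = 9.382 × 10⁻¹
Moon S: (3.22 × 10¹⁹) / (2.80 × 10⁷)³ = 1.467 × 10⁻³
Ratio (larger/smaller) = 640

Moon D, by a factor of ≈ 640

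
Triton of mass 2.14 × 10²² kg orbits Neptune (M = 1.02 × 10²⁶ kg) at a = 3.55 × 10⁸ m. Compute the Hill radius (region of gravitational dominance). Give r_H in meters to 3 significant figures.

1.46 × 10⁷ m

r_H ≈ a (m/3M)^(1/3)
    = (3.55 × 10⁸) × (2.14 × 10²² / (3 × 1.02 × 10²⁶))^(1/3)
    = 1.46 × 10⁷ m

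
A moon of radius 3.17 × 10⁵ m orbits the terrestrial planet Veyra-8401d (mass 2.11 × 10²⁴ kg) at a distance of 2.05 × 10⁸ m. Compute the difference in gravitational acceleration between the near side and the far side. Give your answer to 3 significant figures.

a_tidal = 4GMr/d³
        = 4 × (6.674 × 10⁻¹¹) × (2.11 × 10²⁴) × (3.17 × 10⁵) / (2.05 × 10⁸)³
        = 2.07 × 10⁻⁵ m/s²

2.07 × 10⁻⁵ m/s²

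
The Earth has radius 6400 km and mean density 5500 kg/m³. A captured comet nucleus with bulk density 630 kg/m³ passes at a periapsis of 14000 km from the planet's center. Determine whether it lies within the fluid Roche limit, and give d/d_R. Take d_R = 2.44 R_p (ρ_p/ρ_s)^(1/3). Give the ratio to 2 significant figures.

d_R = 2.44 × (6400 km) × (5500/630)^(1/3) = 32150 km
d/d_R = (14000) / (32150) = 0.44
Since d/d_R < 1, the body is inside the Roche limit.

inside; d/d_R ≈ 0.44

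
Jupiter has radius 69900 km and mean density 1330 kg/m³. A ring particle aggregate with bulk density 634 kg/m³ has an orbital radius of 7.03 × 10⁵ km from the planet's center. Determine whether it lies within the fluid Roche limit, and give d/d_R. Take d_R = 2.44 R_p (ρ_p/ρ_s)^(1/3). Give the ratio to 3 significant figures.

outside; d/d_R ≈ 3.22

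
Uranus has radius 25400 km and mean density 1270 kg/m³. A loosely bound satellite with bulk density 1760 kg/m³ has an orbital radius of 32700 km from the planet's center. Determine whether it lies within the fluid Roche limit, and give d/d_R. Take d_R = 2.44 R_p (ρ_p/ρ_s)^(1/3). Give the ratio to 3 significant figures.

inside; d/d_R ≈ 0.588

d_R = 2.44 × (25400 km) × (1270/1760)^(1/3) = 55590 km
d/d_R = (32700) / (55590) = 0.588
Since d/d_R < 1, the body is inside the Roche limit.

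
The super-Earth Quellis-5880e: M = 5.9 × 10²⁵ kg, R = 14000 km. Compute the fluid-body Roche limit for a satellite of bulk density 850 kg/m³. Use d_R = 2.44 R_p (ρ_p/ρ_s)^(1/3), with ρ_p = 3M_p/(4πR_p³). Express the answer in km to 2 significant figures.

62000 km

ρ_p = 3M_p/(4πR_p³) = 3 × (5.9 × 10²⁵) / (4π × (1.4 × 10⁷ m)³) = 5100 kg/m³
d_R = 2.44 × 14000 km × (5100/850)^(1/3)
    = 62000 km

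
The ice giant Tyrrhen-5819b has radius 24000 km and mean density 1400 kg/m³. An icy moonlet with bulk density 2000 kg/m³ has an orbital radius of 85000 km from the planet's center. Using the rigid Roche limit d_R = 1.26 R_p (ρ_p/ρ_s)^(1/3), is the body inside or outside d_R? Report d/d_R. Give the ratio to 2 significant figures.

outside; d/d_R ≈ 3.2

d_R = 1.26 × (24000 km) × (1400/2000)^(1/3) = 26850 km
d/d_R = (85000) / (26850) = 3.2
Since d/d_R > 1, the body is outside the Roche limit.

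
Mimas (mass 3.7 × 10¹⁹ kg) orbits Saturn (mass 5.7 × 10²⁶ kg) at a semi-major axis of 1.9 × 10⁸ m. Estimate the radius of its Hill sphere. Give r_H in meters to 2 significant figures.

5.3 × 10⁵ m

r_H ≈ a (m/3M)^(1/3)
    = (1.9 × 10⁸) × (3.7 × 10¹⁹ / (3 × 5.7 × 10²⁶))^(1/3)
    = 5.3 × 10⁵ m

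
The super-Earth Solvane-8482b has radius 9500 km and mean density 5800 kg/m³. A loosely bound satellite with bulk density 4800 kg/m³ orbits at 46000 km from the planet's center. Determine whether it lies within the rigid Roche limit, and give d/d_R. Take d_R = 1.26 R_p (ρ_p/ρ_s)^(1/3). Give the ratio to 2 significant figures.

outside; d/d_R ≈ 3.6

d_R = 1.26 × (9500 km) × (5800/4800)^(1/3) = 12750 km
d/d_R = (46000) / (12750) = 3.6
Since d/d_R > 1, the body is outside the Roche limit.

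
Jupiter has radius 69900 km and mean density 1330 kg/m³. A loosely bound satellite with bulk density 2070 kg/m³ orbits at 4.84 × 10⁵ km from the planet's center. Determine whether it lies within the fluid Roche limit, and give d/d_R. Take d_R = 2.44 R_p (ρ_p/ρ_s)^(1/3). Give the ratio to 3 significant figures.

d_R = 2.44 × (69900 km) × (1330/2070)^(1/3) = 1.472 × 10⁵ km
d/d_R = (4.84 × 10⁵) / (1.472 × 10⁵) = 3.29
Since d/d_R > 1, the body is outside the Roche limit.

outside; d/d_R ≈ 3.29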